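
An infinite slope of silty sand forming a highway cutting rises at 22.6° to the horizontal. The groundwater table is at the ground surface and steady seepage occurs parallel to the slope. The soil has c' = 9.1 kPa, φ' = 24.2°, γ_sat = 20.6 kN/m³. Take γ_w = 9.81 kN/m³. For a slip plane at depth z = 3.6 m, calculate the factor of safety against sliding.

With seepage parallel to the slope and the water table at the surface, the effective normal stress on the slip plane uses the buoyant unit weight γ' = γ_sat − γ_w while the driving shear stress uses γ_sat:
FS = [c' + γ' z cos²β tanφ'] / [γ_sat z sinβ cosβ]
γ' = 20.6 − 9.81 = 10.79 kN/m³
Numerator = 9.1 + 10.79·3.6·cos²22.6°·tan24.2° = 9.1 + 10.79·3.6·0.8523·0.4494 = 23.979 kPa
Denominator = 20.6·3.6·sin22.6°·cos22.6° = 20.6·3.6·0.3843·0.9232 = 26.311 kPa
FS = 23.979 / 26.311 = 0.911

FS = 0.91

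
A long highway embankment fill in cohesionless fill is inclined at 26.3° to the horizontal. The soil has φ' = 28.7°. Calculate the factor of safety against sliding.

FS = 1.11

For a dry cohesionless infinite slope the factor of safety is FS = tanφ' / tanβ.
FS = tan28.7° / tan26.3° = 0.5475 / 0.4942 = 1.108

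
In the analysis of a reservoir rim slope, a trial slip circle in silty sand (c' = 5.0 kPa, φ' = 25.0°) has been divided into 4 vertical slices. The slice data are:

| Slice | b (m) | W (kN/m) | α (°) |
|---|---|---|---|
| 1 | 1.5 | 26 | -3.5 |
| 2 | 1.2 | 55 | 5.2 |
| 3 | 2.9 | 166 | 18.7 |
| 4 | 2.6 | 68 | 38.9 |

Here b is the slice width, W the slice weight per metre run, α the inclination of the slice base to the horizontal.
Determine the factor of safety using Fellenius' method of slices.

FS = 1.82

Ordinary method of slices: FS = Σ[c'·Δl_i + (W_i cosα_i)·tanφ'] / Σ W_i sinα_i, with Δl_i = b_i / cosα_i.
Slice 1: Δl = 1.5/cos(-3.5°) = 1.503 m; N'_1 = 26·cos(-3.5°) = 26.0; c'Δl = 7.51; W sinα = -1.6
Slice 2: Δl = 1.2/cos5.2° = 1.205 m; N'_2 = 55·cos5.2° = 54.8; c'Δl = 6.02; W sinα = 5.0
Slice 3: Δl = 2.9/cos18.7° = 3.062 m; N'_3 = 166·cos18.7° = 157.2; c'Δl = 15.31; W sinα = 53.2
Slice 4: Δl = 2.6/cos38.9° = 3.341 m; N'_4 = 68·cos38.9° = 52.9; c'Δl = 16.70; W sinα = 42.7
Σc'Δl = 45.6 kN/m; ΣN' = 290.9 kN/m; ΣW sinα = 99.3 kN/m
Resisting = 45.6 + 290.9·tan25.0° = 45.6 + 135.6 = 181.2 kN/m
FS = 181.2 / 99.3 = 1.824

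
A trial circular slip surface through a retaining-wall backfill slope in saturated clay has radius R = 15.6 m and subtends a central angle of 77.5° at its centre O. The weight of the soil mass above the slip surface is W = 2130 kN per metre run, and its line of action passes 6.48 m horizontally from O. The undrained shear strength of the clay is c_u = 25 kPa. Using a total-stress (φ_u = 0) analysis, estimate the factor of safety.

FS = 0.60

Taking moments about the centre O, the resisting moment is provided by the undrained shear strength acting along the arc:
Arc length L_a = R·θ = 15.6·(77.5°·π/180) = 15.6·1.3526 = 21.10 m
M_R = c_u·L_a·R = 25·21.10·15.6 = 8229.4 kN·m/m
M_D = W·d = 2130·6.48 = 13802.4 kN·m/m
FS = M_R / M_D = 8229.4 / 13802.4 = 0.596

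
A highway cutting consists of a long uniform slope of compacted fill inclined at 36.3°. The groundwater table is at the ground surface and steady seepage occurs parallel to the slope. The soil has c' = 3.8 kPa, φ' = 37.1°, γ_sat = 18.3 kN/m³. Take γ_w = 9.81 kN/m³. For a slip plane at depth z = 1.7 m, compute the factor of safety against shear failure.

With seepage parallel to the slope and the water table at the surface, the effective normal stress on the slip plane uses the buoyant unit weight γ' = γ_sat − γ_w while the driving shear stress uses γ_sat:
FS = [c' + γ' z cos²β tanφ'] / [γ_sat z sinβ cosβ]
γ' = 18.3 − 9.81 = 8.49 kN/m³
Numerator = 3.8 + 8.49·1.7·cos²36.3°·tan37.1° = 3.8 + 8.49·1.7·0.6495·0.7563 = 10.890 kPa
Denominator = 18.3·1.7·sin36.3°·cos36.3° = 18.3·1.7·0.5920·0.8059 = 14.843 kPa
FS = 10.890 / 14.843 = 0.734

FS = 0.73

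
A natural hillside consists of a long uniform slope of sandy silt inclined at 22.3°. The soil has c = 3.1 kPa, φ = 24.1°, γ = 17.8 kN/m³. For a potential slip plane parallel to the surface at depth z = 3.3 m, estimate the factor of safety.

For an infinite slope with a slip plane parallel to the surface (no pore pressure): FS = [c + γz cos²β tanφ] / [γz sinβ cosβ].
γz = 17.8·3.3 = 58.74 kN/m²
Numerator = 3.1 + 58.74·cos²22.3°·tan24.1° = 3.1 + 58.74·0.8560·0.4473 = 25.592 kPa
Denominator = 58.74·sin22.3°·cos22.3° = 58.74·0.3795·0.9252 = 20.622 kPa
FS = 25.592 / 20.622 = 1.241

FS = 1.24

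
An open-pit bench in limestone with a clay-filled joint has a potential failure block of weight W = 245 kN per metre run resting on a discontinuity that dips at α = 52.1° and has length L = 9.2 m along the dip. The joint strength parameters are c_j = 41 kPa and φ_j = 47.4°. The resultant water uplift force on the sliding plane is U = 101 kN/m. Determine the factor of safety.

Resolving the block weight along and normal to the plane and applying the Mohr–Coulomb strength on the joint:
N' = W cosα − U = 245·cos52.1° − 101 = 49.5 kN/m
Driving force T = W sinα = 245·sin52.1° = 193.3 kN/m
Resisting force R = c_j·L + N'·tanφ_j = 41·9.2 + 49.5·tan47.4° = 377.2 + 53.8 = 431.0 kN/m
FS = R / T = 431.0 / 193.3 = 2.230

FS = 2.23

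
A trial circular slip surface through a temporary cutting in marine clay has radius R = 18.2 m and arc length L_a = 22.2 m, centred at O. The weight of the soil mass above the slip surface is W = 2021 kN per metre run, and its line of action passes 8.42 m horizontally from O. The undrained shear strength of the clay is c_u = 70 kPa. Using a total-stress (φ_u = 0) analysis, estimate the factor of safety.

Taking moments about the centre O, the resisting moment is provided by the undrained shear strength acting along the arc:
M_R = c_u·L_a·R = 70·22.20·18.2 = 28282.8 kN·m/m
M_D = W·d = 2021·8.42 = 17016.8 kN·m/m
FS = M_R / M_D = 28282.8 / 17016.8 = 1.662

FS = 1.66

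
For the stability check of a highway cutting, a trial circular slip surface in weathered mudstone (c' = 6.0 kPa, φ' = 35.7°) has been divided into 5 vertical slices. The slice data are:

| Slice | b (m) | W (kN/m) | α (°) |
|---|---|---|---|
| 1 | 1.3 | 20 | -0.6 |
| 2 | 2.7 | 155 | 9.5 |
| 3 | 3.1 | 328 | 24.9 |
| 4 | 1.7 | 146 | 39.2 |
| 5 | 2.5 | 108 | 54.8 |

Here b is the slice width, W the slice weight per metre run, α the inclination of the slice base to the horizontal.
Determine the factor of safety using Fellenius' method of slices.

Ordinary method of slices: FS = Σ[c'·Δl_i + (W_i cosα_i)·tanφ'] / Σ W_i sinα_i, with Δl_i = b_i / cosα_i.
Slice 1: Δl = 1.3/cos(-0.6°) = 1.300 m; N'_1 = 20·cos(-0.6°) = 20.0; c'Δl = 7.80; W sinα = -0.2
Slice 2: Δl = 2.7/cos9.5° = 2.738 m; N'_2 = 155·cos9.5° = 152.9; c'Δl = 16.43; W sinα = 25.6
Slice 3: Δl = 3.1/cos24.9° = 3.418 m; N'_3 = 328·cos24.9° = 297.5; c'Δl = 20.51; W sinα = 138.1
Slice 4: Δl = 1.7/cos39.2° = 2.194 m; N'_4 = 146·cos39.2° = 113.1; c'Δl = 13.16; W sinα = 92.3
Slice 5: Δl = 2.5/cos54.8° = 4.337 m; N'_5 = 108·cos54.8° = 62.3; c'Δl = 26.02; W sinα = 88.3
Σc'Δl = 83.9 kN/m; ΣN' = 645.8 kN/m; ΣW sinα = 344.0 kN/m
Resisting = 83.9 + 645.8·tan35.7° = 83.9 + 464.0 = 548.0 kN/m
FS = 548.0 / 344.0 = 1.593

FS = 1.59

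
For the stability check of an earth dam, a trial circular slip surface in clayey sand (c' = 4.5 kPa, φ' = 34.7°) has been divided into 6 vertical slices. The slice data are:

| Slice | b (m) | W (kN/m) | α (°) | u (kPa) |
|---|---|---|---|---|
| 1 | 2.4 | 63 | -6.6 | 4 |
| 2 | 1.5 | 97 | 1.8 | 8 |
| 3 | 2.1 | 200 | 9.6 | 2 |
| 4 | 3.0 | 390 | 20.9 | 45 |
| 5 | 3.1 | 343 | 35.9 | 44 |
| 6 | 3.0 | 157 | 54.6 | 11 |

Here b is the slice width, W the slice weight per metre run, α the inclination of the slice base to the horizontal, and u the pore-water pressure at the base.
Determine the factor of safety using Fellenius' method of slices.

FS = 1.13

Ordinary method of slices: FS = Σ[c'·Δl_i + (W_i cosα_i − u_i·Δl_i)·tanφ'] / Σ W_i sinα_i, with Δl_i = b_i / cosα_i.
Slice 1: Δl = 2.4/cos(-6.6°) = 2.416 m; N'_1 = 63·cos(-6.6°) − 4·2.416 = 52.9; c'Δl = 10.87; W sinα = -7.2
Slice 2: Δl = 1.5/cos1.8° = 1.501 m; N'_2 = 97·cos1.8° − 8·1.501 = 84.9; c'Δl = 6.75; W sinα = 3.0
Slice 3: Δl = 2.1/cos9.6° = 2.130 m; N'_3 = 200·cos9.6° − 2·2.130 = 192.9; c'Δl = 9.58; W sinα = 33.4
Slice 4: Δl = 3.0/cos20.9° = 3.211 m; N'_4 = 390·cos20.9° − 45·3.211 = 219.8; c'Δl = 14.45; W sinα = 139.1
Slice 5: Δl = 3.1/cos35.9° = 3.827 m; N'_5 = 343·cos35.9° − 44·3.827 = 109.5; c'Δl = 17.22; W sinα = 201.1
Slice 6: Δl = 3.0/cos54.6° = 5.179 m; N'_6 = 157·cos54.6° − 11·5.179 = 34.0; c'Δl = 23.30; W sinα = 128.0
Σc'Δl = 82.2 kN/m; ΣN' = 694.1 kN/m; ΣW sinα = 497.4 kN/m
Resisting = 82.2 + 694.1·tan34.7° = 82.2 + 480.6 = 562.8 kN/m
FS = 562.8 / 497.4 = 1.131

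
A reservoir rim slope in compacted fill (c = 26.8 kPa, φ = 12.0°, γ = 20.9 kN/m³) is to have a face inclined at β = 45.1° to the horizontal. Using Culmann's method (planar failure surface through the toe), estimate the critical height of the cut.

H_c = 21.90 m

Culmann's analysis gives the critical failure plane at α_cr = (β + φ)/2 = (45.1 + 12.0)/2 = 28.6°, and the critical height
H_c = (4c/γ) · sinβ cosφ / [1 − cos(β − φ)]
    = (4·26.8/20.9) · sin45.1°·cos12.0° / [1 − cos(33.1°)]
    = 5.129 · 0.7083·0.9781 / [1 − 0.8377]
    = 5.129 · 0.6929 / 0.1623
    = 21.90 m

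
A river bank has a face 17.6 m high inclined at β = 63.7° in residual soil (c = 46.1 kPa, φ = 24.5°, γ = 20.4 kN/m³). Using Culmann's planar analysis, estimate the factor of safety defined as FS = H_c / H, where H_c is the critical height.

H_c = (4c/γ) · sinβ cosφ / [1 − cos(β − φ)]
    = (4·46.1/20.4) · sin63.7°·cos24.5° / [1 − cos39.2°]
    = 9.039 · 0.8158 / 0.2251 = 32.76 m
FS = H_c / H = 32.76 / 17.6 = 1.862

FS = 1.86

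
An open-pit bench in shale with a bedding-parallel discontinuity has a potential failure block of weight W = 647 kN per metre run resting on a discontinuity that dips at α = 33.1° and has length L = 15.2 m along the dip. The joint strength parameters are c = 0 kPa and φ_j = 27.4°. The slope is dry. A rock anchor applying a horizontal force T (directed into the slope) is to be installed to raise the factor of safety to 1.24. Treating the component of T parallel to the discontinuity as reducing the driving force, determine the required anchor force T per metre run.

Resolving forces along and normal to the sliding plane, with the horizontal anchor force T adding T·sinα to the effective normal force and T·cosα acting up the plane against the driving force:
FS = [cL + (W cosα + T sinα) tanφ_j] / [W sinα − T cosα]
Without the anchor: N' = 542.0 kN/m, driving T_d = 353.3 kN/m, resisting R = 0·15.2 + 542.0·tan27.4° = 280.9 kN/m, FS = 0.80.
Setting FS = 1.24 and solving for T:
1.24·(353.3 − T cos33.1°) = 280.9 + T sin33.1°·tan27.4°
T·(sin33.1°·tan27.4° + 1.24·cos33.1°) = 1.24·353.3 − 280.9
T·(0.5461·0.5184 + 1.24·0.8377) = 438.1 − 280.9 = 157.2
T·1.3218 = 157.2
T = 118.9 kN/m

T = 119 kN/m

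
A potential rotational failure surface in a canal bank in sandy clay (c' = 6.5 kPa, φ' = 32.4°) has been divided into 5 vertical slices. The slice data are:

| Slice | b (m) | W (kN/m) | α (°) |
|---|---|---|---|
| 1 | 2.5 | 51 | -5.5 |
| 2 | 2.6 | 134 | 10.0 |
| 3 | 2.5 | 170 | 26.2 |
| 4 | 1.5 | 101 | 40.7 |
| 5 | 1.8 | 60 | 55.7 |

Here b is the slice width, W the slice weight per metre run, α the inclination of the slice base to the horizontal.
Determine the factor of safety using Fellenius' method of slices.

Ordinary method of slices: FS = Σ[c'·Δl_i + (W_i cosα_i)·tanφ'] / Σ W_i sinα_i, with Δl_i = b_i / cosα_i.
Slice 1: Δl = 2.5/cos(-5.5°) = 2.512 m; N'_1 = 51·cos(-5.5°) = 50.8; c'Δl = 16.33; W sinα = -4.9
Slice 2: Δl = 2.6/cos10.0° = 2.640 m; N'_2 = 134·cos10.0° = 132.0; c'Δl = 17.16; W sinα = 23.3
Slice 3: Δl = 2.5/cos26.2° = 2.786 m; N'_3 = 170·cos26.2° = 152.5; c'Δl = 18.11; W sinα = 75.1
Slice 4: Δl = 1.5/cos40.7° = 1.979 m; N'_4 = 101·cos40.7° = 76.6; c'Δl = 12.86; W sinα = 65.9
Slice 5: Δl = 1.8/cos55.7° = 3.194 m; N'_5 = 60·cos55.7° = 33.8; c'Δl = 20.76; W sinα = 49.6
Σc'Δl = 85.2 kN/m; ΣN' = 445.6 kN/m; ΣW sinα = 208.9 kN/m
Resisting = 85.2 + 445.6·tan32.4° = 85.2 + 282.8 = 368.0 kN/m
FS = 368.0 / 208.9 = 1.762

FS = 1.76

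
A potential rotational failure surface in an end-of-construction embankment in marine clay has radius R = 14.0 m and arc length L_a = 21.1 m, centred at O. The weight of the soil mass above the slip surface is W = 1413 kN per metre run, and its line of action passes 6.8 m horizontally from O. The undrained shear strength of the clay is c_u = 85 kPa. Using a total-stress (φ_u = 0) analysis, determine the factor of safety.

Taking moments about the centre O, the resisting moment is provided by the undrained shear strength acting along the arc:
M_R = c_u·L_a·R = 85·21.10·14.0 = 25109.0 kN·m/m
M_D = W·d = 1413·6.8 = 9608.4 kN·m/m
FS = M_R / M_D = 25109.0 / 9608.4 = 2.613

FS = 2.61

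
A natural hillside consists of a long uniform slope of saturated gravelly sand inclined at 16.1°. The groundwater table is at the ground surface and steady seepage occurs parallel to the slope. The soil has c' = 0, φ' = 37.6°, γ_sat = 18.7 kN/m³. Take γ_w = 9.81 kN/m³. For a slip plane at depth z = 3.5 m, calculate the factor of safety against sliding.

With seepage parallel to the slope and the water table at the surface, the effective normal stress on the slip plane uses the buoyant unit weight γ' = γ_sat − γ_w while the driving shear stress uses γ_sat:
FS = [c' + γ' z cos²β tanφ'] / [γ_sat z sinβ cosβ]
(For c' = 0 this reduces to FS = (γ'/γ_sat)·tanφ'/tanβ.)
γ' = 18.7 − 9.81 = 8.89 kN/m³
Numerator = 0.0 + 8.89·3.5·cos²16.1°·tan37.6° = 0.0 + 8.89·3.5·0.9231·0.7701 = 22.119 kPa
Denominator = 18.7·3.5·sin16.1°·cos16.1° = 18.7·3.5·0.2773·0.9608 = 17.438 kPa
FS = 22.119 / 17.438 = 1.268

FS = 1.27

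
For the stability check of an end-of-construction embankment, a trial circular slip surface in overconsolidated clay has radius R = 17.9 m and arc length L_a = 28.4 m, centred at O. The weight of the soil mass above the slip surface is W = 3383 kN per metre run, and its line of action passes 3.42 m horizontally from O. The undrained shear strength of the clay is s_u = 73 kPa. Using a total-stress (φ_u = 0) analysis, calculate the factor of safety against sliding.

FS = 3.21

Taking moments about the centre O, the resisting moment is provided by the undrained shear strength acting along the arc:
M_R = s_u·L_a·R = 73·28.40·17.9 = 37110.3 kN·m/m
M_D = W·d = 3383·3.42 = 11569.9 kN·m/m
FS = M_R / M_D = 37110.3 / 11569.9 = 3.207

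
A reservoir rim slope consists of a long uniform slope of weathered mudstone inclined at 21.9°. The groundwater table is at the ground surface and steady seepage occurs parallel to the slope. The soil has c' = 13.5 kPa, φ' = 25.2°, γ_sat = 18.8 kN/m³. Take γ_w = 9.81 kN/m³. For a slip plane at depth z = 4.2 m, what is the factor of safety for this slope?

With seepage parallel to the slope and the water table at the surface, the effective normal stress on the slip plane uses the buoyant unit weight γ' = γ_sat − γ_w while the driving shear stress uses γ_sat:
FS = [c' + γ' z cos²β tanφ'] / [γ_sat z sinβ cosβ]
γ' = 18.8 − 9.81 = 8.99 kN/m³
Numerator = 13.5 + 8.99·4.2·cos²21.9°·tan25.2° = 13.5 + 8.99·4.2·0.8609·0.4706 = 28.796 kPa
Denominator = 18.8·4.2·sin21.9°·cos21.9° = 18.8·4.2·0.3730·0.9278 = 27.326 kPa
FS = 28.796 / 27.326 = 1.054

FS = 1.05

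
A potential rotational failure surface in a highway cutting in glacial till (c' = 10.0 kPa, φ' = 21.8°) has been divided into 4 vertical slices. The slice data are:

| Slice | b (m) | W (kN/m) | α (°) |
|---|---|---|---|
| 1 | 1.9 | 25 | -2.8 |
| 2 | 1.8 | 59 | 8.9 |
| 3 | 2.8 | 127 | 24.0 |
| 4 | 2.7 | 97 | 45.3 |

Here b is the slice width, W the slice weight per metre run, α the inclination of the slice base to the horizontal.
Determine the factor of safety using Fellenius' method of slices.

Ordinary method of slices: FS = Σ[c'·Δl_i + (W_i cosα_i)·tanφ'] / Σ W_i sinα_i, with Δl_i = b_i / cosα_i.
Slice 1: Δl = 1.9/cos(-2.8°) = 1.902 m; N'_1 = 25·cos(-2.8°) = 25.0; c'Δl = 19.02; W sinα = -1.2
Slice 2: Δl = 1.8/cos8.9° = 1.822 m; N'_2 = 59·cos8.9° = 58.3; c'Δl = 18.22; W sinα = 9.1
Slice 3: Δl = 2.8/cos24.0° = 3.065 m; N'_3 = 127·cos24.0° = 116.0; c'Δl = 30.65; W sinα = 51.7
Slice 4: Δl = 2.7/cos45.3° = 3.839 m; N'_4 = 97·cos45.3° = 68.2; c'Δl = 38.39; W sinα = 68.9
Σc'Δl = 106.3 kN/m; ΣN' = 267.5 kN/m; ΣW sinα = 128.5 kN/m
Resisting = 106.3 + 267.5·tan21.8° = 106.3 + 107.0 = 213.3 kN/m
FS = 213.3 / 128.5 = 1.660

FS = 1.66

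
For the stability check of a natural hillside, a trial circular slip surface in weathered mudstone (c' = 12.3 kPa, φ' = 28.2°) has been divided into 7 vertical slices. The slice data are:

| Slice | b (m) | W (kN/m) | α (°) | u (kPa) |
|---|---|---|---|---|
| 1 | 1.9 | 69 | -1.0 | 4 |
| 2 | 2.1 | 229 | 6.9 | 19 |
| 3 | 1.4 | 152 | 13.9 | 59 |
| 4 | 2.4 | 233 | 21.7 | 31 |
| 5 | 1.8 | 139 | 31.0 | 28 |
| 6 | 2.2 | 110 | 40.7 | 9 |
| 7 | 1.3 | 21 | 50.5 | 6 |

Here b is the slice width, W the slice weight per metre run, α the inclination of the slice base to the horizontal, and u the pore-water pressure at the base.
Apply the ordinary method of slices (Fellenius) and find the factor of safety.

Ordinary method of slices: FS = Σ[c'·Δl_i + (W_i cosα_i − u_i·Δl_i)·tanφ'] / Σ W_i sinα_i, with Δl_i = b_i / cosα_i.
Slice 1: Δl = 1.9/cos(-1.0°) = 1.900 m; N'_1 = 69·cos(-1.0°) − 4·1.900 = 61.4; c'Δl = 23.37; W sinα = -1.2
Slice 2: Δl = 2.1/cos6.9° = 2.115 m; N'_2 = 229·cos6.9° − 19·2.115 = 187.2; c'Δl = 26.02; W sinα = 27.5
Slice 3: Δl = 1.4/cos13.9° = 1.442 m; N'_3 = 152·cos13.9° − 59·1.442 = 62.5; c'Δl = 17.74; W sinα = 36.5
Slice 4: Δl = 2.4/cos21.7° = 2.583 m; N'_4 = 233·cos21.7° − 31·2.583 = 136.4; c'Δl = 31.77; W sinα = 86.2
Slice 5: Δl = 1.8/cos31.0° = 2.100 m; N'_5 = 139·cos31.0° − 28·2.100 = 60.3; c'Δl = 25.83; W sinα = 71.6
Slice 6: Δl = 2.2/cos40.7° = 2.902 m; N'_6 = 110·cos40.7° − 9·2.902 = 57.3; c'Δl = 35.69; W sinα = 71.7
Slice 7: Δl = 1.3/cos50.5° = 2.044 m; N'_7 = 21·cos50.5° − 6·2.044 = 1.1; c'Δl = 25.14; W sinα = 16.2
Σc'Δl = 185.6 kN/m; ΣN' = 566.1 kN/m; ΣW sinα = 308.5 kN/m
Resisting = 185.6 + 566.1·tan28.2° = 185.6 + 303.6 = 489.1 kN/m
FS = 489.1 / 308.5 = 1.585

FS = 1.59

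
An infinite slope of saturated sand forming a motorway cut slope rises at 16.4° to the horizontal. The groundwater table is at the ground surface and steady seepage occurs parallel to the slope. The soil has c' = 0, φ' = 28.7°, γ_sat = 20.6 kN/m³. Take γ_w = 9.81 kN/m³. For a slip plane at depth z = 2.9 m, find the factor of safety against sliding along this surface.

FS = 0.97

With seepage parallel to the slope and the water table at the surface, the effective normal stress on the slip plane uses the buoyant unit weight γ' = γ_sat − γ_w while the driving shear stress uses γ_sat:
FS = [c' + γ' z cos²β tanφ'] / [γ_sat z sinβ cosβ]
(For c' = 0 this reduces to FS = (γ'/γ_sat)·tanφ'/tanβ.)
γ' = 20.6 − 9.81 = 10.79 kN/m³
Numerator = 0.0 + 10.79·2.9·cos²16.4°·tan28.7° = 0.0 + 10.79·2.9·0.9203·0.5475 = 15.766 kPa
Denominator = 20.6·2.9·sin16.4°·cos16.4° = 20.6·2.9·0.2823·0.9593 = 16.181 kPa
FS = 15.766 / 16.181 = 0.974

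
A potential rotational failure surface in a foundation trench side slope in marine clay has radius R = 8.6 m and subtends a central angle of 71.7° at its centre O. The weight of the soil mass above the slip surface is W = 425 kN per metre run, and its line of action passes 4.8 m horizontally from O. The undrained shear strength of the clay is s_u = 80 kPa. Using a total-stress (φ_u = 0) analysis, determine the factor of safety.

Taking moments about the centre O, the resisting moment is provided by the undrained shear strength acting along the arc:
Arc length L_a = R·θ = 8.6·(71.7°·π/180) = 8.6·1.2514 = 10.76 m
M_R = s_u·L_a·R = 80·10.76·8.6 = 7404.3 kN·m/m
M_D = W·d = 425·4.8 = 2040.0 kN·m/m
FS = M_R / M_D = 7404.3 / 2040.0 = 3.630

FS = 3.63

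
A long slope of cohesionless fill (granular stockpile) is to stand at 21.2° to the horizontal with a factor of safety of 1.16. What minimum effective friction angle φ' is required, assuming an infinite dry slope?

FS = tanφ'/tanβ ⇒ tanφ' = FS · tanβ = 1.16 · tan21.2° = 0.4499
φ' = arctan(0.4499) = 24.22°

φ' = 24.2°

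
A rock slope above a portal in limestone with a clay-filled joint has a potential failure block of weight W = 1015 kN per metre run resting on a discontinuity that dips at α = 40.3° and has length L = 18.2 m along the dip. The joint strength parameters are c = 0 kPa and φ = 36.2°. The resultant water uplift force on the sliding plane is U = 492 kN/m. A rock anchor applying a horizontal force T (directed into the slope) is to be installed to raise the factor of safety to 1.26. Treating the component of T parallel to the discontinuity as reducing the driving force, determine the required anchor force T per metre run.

T = 433 kN/m

Resolving forces along and normal to the sliding plane, with the horizontal anchor force T adding T·sinα to the effective normal force and T·cosα acting up the plane against the driving force:
FS = [cL + (W cosα − U + T sinα) tanφ] / [W sinα − T cosα]
Without the anchor: N' = 282.1 kN/m, driving T_d = 656.5 kN/m, resisting R = 0·18.2 + 282.1·tan36.2° = 206.5 kN/m, FS = 0.31.
Setting FS = 1.26 and solving for T:
1.26·(656.5 − T cos40.3°) = 206.5 + T sin40.3°·tan36.2°
T·(sin40.3°·tan36.2° + 1.26·cos40.3°) = 1.26·656.5 − 206.5
T·(0.6468·0.7319 + 1.26·0.7627) = 827.2 − 206.5 = 620.7
T·1.4343 = 620.7
T = 432.7 kN/m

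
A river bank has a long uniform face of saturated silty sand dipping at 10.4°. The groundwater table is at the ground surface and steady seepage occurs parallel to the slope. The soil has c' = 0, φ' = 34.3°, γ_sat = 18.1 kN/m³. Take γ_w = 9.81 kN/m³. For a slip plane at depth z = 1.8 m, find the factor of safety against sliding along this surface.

With seepage parallel to the slope and the water table at the surface, the effective normal stress on the slip plane uses the buoyant unit weight γ' = γ_sat − γ_w while the driving shear stress uses γ_sat:
FS = [c' + γ' z cos²β tanφ'] / [γ_sat z sinβ cosβ]
(For c' = 0 this reduces to FS = (γ'/γ_sat)·tanφ'/tanβ.)
γ' = 18.1 − 9.81 = 8.29 kN/m³
Numerator = 0.0 + 8.29·1.8·cos²10.4°·tan34.3° = 0.0 + 8.29·1.8·0.9674·0.6822 = 9.847 kPa
Denominator = 18.1·1.8·sin10.4°·cos10.4° = 18.1·1.8·0.1805·0.9836 = 5.785 kPa
FS = 9.847 / 5.785 = 1.702

FS = 1.70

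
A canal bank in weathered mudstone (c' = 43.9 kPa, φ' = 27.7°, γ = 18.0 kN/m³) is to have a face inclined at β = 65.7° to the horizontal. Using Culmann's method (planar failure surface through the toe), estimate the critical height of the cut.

H_c = 37.14 m

Culmann's analysis gives the critical failure plane at α_cr = (β + φ')/2 = (65.7 + 27.7)/2 = 46.7°, and the critical height
H_c = (4c'/γ) · sinβ cosφ' / [1 − cos(β − φ')]
    = (4·43.9/18.0) · sin65.7°·cos27.7° / [1 − cos(38.0°)]
    = 9.756 · 0.9114·0.8854 / [1 − 0.7880]
    = 9.756 · 0.8070 / 0.2120
    = 37.14 m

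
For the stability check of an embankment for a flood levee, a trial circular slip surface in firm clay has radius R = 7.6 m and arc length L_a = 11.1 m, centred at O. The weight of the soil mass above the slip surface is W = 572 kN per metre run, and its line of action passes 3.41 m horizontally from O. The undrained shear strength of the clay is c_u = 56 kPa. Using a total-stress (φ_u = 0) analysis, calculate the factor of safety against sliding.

FS = 2.42

Taking moments about the centre O, the resisting moment is provided by the undrained shear strength acting along the arc:
M_R = c_u·L_a·R = 56·11.10·7.6 = 4724.2 kN·m/m
M_D = W·d = 572·3.41 = 1950.5 kN·m/m
FS = M_R / M_D = 4724.2 / 1950.5 = 2.422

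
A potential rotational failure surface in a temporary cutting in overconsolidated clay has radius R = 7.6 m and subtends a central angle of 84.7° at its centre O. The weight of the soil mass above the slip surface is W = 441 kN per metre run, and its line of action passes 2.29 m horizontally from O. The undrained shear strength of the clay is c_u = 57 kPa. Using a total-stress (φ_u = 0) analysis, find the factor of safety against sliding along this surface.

Taking moments about the centre O, the resisting moment is provided by the undrained shear strength acting along the arc:
Arc length L_a = R·θ = 7.6·(84.7°·π/180) = 7.6·1.4783 = 11.24 m
M_R = c_u·L_a·R = 57·11.24·7.6 = 4867.0 kN·m/m
M_D = W·d = 441·2.29 = 1009.9 kN·m/m
FS = M_R / M_D = 4867.0 / 1009.9 = 4.819

FS = 4.82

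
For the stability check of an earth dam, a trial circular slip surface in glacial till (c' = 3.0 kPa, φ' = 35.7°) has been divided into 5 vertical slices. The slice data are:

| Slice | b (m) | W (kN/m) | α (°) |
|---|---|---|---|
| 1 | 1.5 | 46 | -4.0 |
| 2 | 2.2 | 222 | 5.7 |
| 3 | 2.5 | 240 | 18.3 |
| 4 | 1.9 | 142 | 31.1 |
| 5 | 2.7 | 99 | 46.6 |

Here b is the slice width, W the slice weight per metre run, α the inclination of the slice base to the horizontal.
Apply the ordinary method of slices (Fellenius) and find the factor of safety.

Ordinary method of slices: FS = Σ[c'·Δl_i + (W_i cosα_i)·tanφ'] / Σ W_i sinα_i, with Δl_i = b_i / cosα_i.
Slice 1: Δl = 1.5/cos(-4.0°) = 1.504 m; N'_1 = 46·cos(-4.0°) = 45.9; c'Δl = 4.51; W sinα = -3.2
Slice 2: Δl = 2.2/cos5.7° = 2.211 m; N'_2 = 222·cos5.7° = 220.9; c'Δl = 6.63; W sinα = 22.0
Slice 3: Δl = 2.5/cos18.3° = 2.633 m; N'_3 = 240·cos18.3° = 227.9; c'Δl = 7.90; W sinα = 75.4
Slice 4: Δl = 1.9/cos31.1° = 2.219 m; N'_4 = 142·cos31.1° = 121.6; c'Δl = 6.66; W sinα = 73.3
Slice 5: Δl = 2.7/cos46.6° = 3.930 m; N'_5 = 99·cos46.6° = 68.0; c'Δl = 11.79; W sinα = 71.9
Σc'Δl = 37.5 kN/m; ΣN' = 684.3 kN/m; ΣW sinα = 239.5 kN/m
Resisting = 37.5 + 684.3·tan35.7° = 37.5 + 491.7 = 529.2 kN/m
FS = 529.2 / 239.5 = 2.210

FS = 2.21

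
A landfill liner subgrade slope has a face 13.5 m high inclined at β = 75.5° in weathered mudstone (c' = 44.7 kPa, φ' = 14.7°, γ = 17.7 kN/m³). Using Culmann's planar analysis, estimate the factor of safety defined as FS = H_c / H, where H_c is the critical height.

H_c = (4c'/γ) · sinβ cosφ' / [1 − cos(β − φ')]
    = (4·44.7/17.7) · sin75.5°·cos14.7° / [1 − cos60.8°]
    = 10.102 · 0.9365 / 0.5121 = 18.47 m
FS = H_c / H = 18.47 / 13.5 = 1.368

FS = 1.37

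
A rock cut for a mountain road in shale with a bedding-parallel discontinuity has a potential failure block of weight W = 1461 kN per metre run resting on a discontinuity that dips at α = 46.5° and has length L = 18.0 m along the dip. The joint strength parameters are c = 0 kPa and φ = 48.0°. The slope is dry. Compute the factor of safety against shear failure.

FS = 1.05

Resolving the block weight along and normal to the plane and applying the Mohr–Coulomb strength on the joint:
N' = W cosα = 1461·cos46.5° = 1005.7 kN/m
Driving force T = W sinα = 1461·sin46.5° = 1059.8 kN/m
Resisting force R = c·L + N'·tanφ = 0·18.0 + 1005.7·tan48.0° = 0.0 + 1116.9 = 1116.9 kN/m
FS = R / T = 1116.9 / 1059.8 = 1.054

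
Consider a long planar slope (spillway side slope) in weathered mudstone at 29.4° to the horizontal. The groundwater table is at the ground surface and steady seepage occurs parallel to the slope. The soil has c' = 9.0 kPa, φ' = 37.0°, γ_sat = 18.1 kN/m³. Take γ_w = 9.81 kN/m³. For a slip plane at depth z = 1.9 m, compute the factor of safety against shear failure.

With seepage parallel to the slope and the water table at the surface, the effective normal stress on the slip plane uses the buoyant unit weight γ' = γ_sat − γ_w while the driving shear stress uses γ_sat:
FS = [c' + γ' z cos²β tanφ'] / [γ_sat z sinβ cosβ]
γ' = 18.1 − 9.81 = 8.29 kN/m³
Numerator = 9.0 + 8.29·1.9·cos²29.4°·tan37.0° = 9.0 + 8.29·1.9·0.7590·0.7536 = 18.009 kPa
Denominator = 18.1·1.9·sin29.4°·cos29.4° = 18.1·1.9·0.4909·0.8712 = 14.708 kPa
FS = 18.009 / 14.708 = 1.224

FS = 1.22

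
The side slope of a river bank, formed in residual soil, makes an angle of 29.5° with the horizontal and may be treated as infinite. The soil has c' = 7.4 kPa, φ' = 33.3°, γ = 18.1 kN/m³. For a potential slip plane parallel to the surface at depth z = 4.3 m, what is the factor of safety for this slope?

FS = 1.38

For an infinite slope with a slip plane parallel to the surface (no pore pressure): FS = [c' + γz cos²β tanφ'] / [γz sinβ cosβ].
γz = 18.1·4.3 = 77.83 kN/m²
Numerator = 7.4 + 77.83·cos²29.5°·tan33.3° = 7.4 + 77.83·0.7575·0.6569 = 46.128 kPa
Denominator = 77.83·sin29.5°·cos29.5° = 77.83·0.4924·0.8704 = 33.357 kPa
FS = 46.128 / 33.357 = 1.383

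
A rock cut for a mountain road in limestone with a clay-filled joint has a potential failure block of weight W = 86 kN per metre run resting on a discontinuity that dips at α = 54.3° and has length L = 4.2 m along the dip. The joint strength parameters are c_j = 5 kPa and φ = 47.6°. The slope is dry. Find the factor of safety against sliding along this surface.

FS = 1.09

Resolving the block weight along and normal to the plane and applying the Mohr–Coulomb strength on the joint:
N' = W cosα = 86·cos54.3° = 50.2 kN/m
Driving force T = W sinα = 86·sin54.3° = 69.8 kN/m
Resisting force R = c_j·L + N'·tanφ = 5·4.2 + 50.2·tan47.6° = 21.0 + 55.0 = 76.0 kN/m
FS = R / T = 76.0 / 69.8 = 1.088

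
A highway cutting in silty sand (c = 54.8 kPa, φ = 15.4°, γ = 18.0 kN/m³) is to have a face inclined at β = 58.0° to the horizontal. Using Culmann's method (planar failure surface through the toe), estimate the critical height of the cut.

H_c = 37.73 m

Culmann's analysis gives the critical failure plane at α_cr = (β + φ)/2 = (58.0 + 15.4)/2 = 36.7°, and the critical height
H_c = (4c/γ) · sinβ cosφ / [1 − cos(β − φ)]
    = (4·54.8/18.0) · sin58.0°·cos15.4° / [1 − cos(42.6°)]
    = 12.178 · 0.8480·0.9641 / [1 − 0.7361]
    = 12.178 · 0.8176 / 0.2639
    = 37.73 m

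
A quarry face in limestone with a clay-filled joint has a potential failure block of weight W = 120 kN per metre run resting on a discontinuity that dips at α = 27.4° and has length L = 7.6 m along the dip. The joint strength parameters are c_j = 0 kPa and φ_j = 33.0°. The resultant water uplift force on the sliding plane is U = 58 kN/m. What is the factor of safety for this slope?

FS = 0.57

Resolving the block weight along and normal to the plane and applying the Mohr–Coulomb strength on the joint:
N' = W cosα − U = 120·cos27.4° − 58 = 48.5 kN/m
Driving force T = W sinα = 120·sin27.4° = 55.2 kN/m
Resisting force R = c_j·L + N'·tanφ_j = 0·7.6 + 48.5·tan33.0° = 0.0 + 31.5 = 31.5 kN/m
FS = R / T = 31.5 / 55.2 = 0.571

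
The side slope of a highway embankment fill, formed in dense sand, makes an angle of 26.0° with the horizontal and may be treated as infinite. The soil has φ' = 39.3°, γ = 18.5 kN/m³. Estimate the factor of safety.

For a dry cohesionless infinite slope the factor of safety is FS = tanφ' / tanβ.
FS = tan39.3° / tan26.0° = 0.8185 / 0.4877 = 1.678

FS = 1.68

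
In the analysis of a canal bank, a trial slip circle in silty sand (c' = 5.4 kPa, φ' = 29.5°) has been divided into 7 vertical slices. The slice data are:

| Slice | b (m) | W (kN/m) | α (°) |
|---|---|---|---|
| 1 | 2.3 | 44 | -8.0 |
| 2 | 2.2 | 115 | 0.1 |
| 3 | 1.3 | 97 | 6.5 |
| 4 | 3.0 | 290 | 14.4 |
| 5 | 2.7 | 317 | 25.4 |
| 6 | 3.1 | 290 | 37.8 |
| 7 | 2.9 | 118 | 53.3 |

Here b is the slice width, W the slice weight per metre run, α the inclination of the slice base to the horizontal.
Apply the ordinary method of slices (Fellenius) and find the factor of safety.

Ordinary method of slices: FS = Σ[c'·Δl_i + (W_i cosα_i)·tanφ'] / Σ W_i sinα_i, with Δl_i = b_i / cosα_i.
Slice 1: Δl = 2.3/cos(-8.0°) = 2.323 m; N'_1 = 44·cos(-8.0°) = 43.6; c'Δl = 12.54; W sinα = -6.1
Slice 2: Δl = 2.2/cos0.1° = 2.200 m; N'_2 = 115·cos0.1° = 115.0; c'Δl = 11.88; W sinα = 0.2
Slice 3: Δl = 1.3/cos6.5° = 1.308 m; N'_3 = 97·cos6.5° = 96.4; c'Δl = 7.07; W sinα = 11.0
Slice 4: Δl = 3.0/cos14.4° = 3.097 m; N'_4 = 290·cos14.4° = 280.9; c'Δl = 16.73; W sinα = 72.1
Slice 5: Δl = 2.7/cos25.4° = 2.989 m; N'_5 = 317·cos25.4° = 286.4; c'Δl = 16.14; W sinα = 136.0
Slice 6: Δl = 3.1/cos37.8° = 3.923 m; N'_6 = 290·cos37.8° = 229.1; c'Δl = 21.19; W sinα = 177.7
Slice 7: Δl = 2.9/cos53.3° = 4.853 m; N'_7 = 118·cos53.3° = 70.5; c'Δl = 26.20; W sinα = 94.6
Σc'Δl = 111.7 kN/m; ΣN' = 1121.9 kN/m; ΣW sinα = 485.5 kN/m
Resisting = 111.7 + 1121.9·tan29.5° = 111.7 + 634.7 = 746.5 kN/m
FS = 746.5 / 485.5 = 1.537

FS = 1.54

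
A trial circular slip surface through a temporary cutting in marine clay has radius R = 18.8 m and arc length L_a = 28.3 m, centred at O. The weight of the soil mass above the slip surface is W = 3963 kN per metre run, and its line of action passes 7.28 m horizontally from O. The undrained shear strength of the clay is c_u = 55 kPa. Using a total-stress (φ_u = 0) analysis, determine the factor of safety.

Taking moments about the centre O, the resisting moment is provided by the undrained shear strength acting along the arc:
M_R = c_u·L_a·R = 55·28.30·18.8 = 29262.2 kN·m/m
M_D = W·d = 3963·7.28 = 28850.6 kN·m/m
FS = M_R / M_D = 29262.2 / 28850.6 = 1.014

FS = 1.01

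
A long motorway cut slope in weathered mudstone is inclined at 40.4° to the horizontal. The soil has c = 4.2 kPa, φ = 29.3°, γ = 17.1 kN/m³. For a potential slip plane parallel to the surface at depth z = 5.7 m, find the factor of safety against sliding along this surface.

FS = 0.75

For an infinite slope with a slip plane parallel to the surface (no pore pressure): FS = [c + γz cos²β tanφ] / [γz sinβ cosβ].
γz = 17.1·5.7 = 97.47 kN/m²
Numerator = 4.2 + 97.47·cos²40.4°·tan29.3° = 4.2 + 97.47·0.5799·0.5612 = 35.921 kPa
Denominator = 97.47·sin40.4°·cos40.4° = 97.47·0.6481·0.7615 = 48.108 kPa
FS = 35.921 / 48.108 = 0.747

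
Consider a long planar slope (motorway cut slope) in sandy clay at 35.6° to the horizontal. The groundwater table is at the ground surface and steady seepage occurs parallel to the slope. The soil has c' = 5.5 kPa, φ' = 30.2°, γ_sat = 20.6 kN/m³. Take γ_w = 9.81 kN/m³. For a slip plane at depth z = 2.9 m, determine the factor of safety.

With seepage parallel to the slope and the water table at the surface, the effective normal stress on the slip plane uses the buoyant unit weight γ' = γ_sat − γ_w while the driving shear stress uses γ_sat:
FS = [c' + γ' z cos²β tanφ'] / [γ_sat z sinβ cosβ]
γ' = 20.6 − 9.81 = 10.79 kN/m³
Numerator = 5.5 + 10.79·2.9·cos²35.6°·tan30.2° = 5.5 + 10.79·2.9·0.6611·0.5820 = 17.540 kPa
Denominator = 20.6·2.9·sin35.6°·cos35.6° = 20.6·2.9·0.5821·0.8131 = 28.276 kPa
FS = 17.540 / 28.276 = 0.620

FS = 0.62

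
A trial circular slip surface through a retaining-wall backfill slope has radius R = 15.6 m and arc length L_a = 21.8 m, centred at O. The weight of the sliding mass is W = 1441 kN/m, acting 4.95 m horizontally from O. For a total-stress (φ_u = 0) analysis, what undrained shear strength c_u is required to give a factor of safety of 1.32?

FS = c_u·L_a·R / (W·d), so c_u = FS·W·d / (L_a·R).
c_u = 1.32·1441·4.95 / (21.80·15.6) = 9415.5 / 340.08 = 27.69 kPa

c_u = 27.7 kPa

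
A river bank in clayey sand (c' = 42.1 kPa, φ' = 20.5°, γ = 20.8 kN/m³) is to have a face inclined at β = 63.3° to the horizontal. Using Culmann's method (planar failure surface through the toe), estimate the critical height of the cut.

Culmann's analysis gives the critical failure plane at α_cr = (β + φ')/2 = (63.3 + 20.5)/2 = 41.9°, and the critical height
H_c = (4c'/γ) · sinβ cosφ' / [1 − cos(β − φ')]
    = (4·42.1/20.8) · sin63.3°·cos20.5° / [1 − cos(42.8°)]
    = 8.096 · 0.8934·0.9367 / [1 − 0.7337]
    = 8.096 · 0.8368 / 0.2663
    = 25.44 m

H_c = 25.44 m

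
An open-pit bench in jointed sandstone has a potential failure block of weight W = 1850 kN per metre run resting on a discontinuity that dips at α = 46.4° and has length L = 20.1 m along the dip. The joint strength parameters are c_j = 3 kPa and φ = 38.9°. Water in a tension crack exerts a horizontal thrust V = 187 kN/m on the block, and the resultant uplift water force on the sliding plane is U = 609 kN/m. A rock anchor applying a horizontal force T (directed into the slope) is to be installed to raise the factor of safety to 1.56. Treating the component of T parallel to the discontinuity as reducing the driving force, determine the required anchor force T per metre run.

T = 1085 kN/m

Resolving forces along and normal to the sliding plane, with the horizontal anchor force T adding T·sinα to the effective normal force and T·cosα acting up the plane against the driving force:
FS = [c_jL + (W cosα − U − V sinα + T sinα) tanφ] / [W sinα + V cosα − T cosα]
Without the anchor: N' = 531.4 kN/m, driving T_d = 1468.7 kN/m, resisting R = 3·20.1 + 531.4·tan38.9° = 489.1 kN/m, FS = 0.33.
Setting FS = 1.56 and solving for T:
1.56·(1468.7 − T cos46.4°) = 489.1 + T sin46.4°·tan38.9°
T·(sin46.4°·tan38.9° + 1.56·cos46.4°) = 1.56·1468.7 − 489.1
T·(0.7242·0.8069 + 1.56·0.6896) = 2291.1 − 489.1 = 1802.1
T·1.6601 = 1802.1
T = 1085.5 kN/m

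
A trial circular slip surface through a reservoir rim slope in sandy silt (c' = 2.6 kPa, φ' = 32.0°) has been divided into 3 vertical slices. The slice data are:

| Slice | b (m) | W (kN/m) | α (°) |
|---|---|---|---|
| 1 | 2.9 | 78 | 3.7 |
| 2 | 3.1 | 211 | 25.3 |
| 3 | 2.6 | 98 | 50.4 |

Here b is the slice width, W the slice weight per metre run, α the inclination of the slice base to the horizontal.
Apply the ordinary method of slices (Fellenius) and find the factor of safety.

FS = 1.37

Ordinary method of slices: FS = Σ[c'·Δl_i + (W_i cosα_i)·tanφ'] / Σ W_i sinα_i, with Δl_i = b_i / cosα_i.
Slice 1: Δl = 2.9/cos3.7° = 2.906 m; N'_1 = 78·cos3.7° = 77.8; c'Δl = 7.56; W sinα = 5.0
Slice 2: Δl = 3.1/cos25.3° = 3.429 m; N'_2 = 211·cos25.3° = 190.8; c'Δl = 8.92; W sinα = 90.2
Slice 3: Δl = 2.6/cos50.4° = 4.079 m; N'_3 = 98·cos50.4° = 62.5; c'Δl = 10.61; W sinα = 75.5
Σc'Δl = 27.1 kN/m; ΣN' = 331.1 kN/m; ΣW sinα = 170.7 kN/m
Resisting = 27.1 + 331.1·tan32.0° = 27.1 + 206.9 = 233.9 kN/m
FS = 233.9 / 170.7 = 1.370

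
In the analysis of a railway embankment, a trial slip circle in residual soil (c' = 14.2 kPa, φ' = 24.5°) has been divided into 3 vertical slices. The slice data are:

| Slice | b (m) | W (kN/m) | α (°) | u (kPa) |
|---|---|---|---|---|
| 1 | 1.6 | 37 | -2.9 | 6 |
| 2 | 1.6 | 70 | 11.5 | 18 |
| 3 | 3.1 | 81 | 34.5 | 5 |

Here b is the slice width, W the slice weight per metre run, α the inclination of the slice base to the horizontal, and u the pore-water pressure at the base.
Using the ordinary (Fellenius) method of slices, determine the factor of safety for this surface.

Ordinary method of slices: FS = Σ[c'·Δl_i + (W_i cosα_i − u_i·Δl_i)·tanφ'] / Σ W_i sinα_i, with Δl_i = b_i / cosα_i.
Slice 1: Δl = 1.6/cos(-2.9°) = 1.602 m; N'_1 = 37·cos(-2.9°) − 6·1.602 = 27.3; c'Δl = 22.75; W sinα = -1.9
Slice 2: Δl = 1.6/cos11.5° = 1.633 m; N'_2 = 70·cos11.5° − 18·1.633 = 39.2; c'Δl = 23.19; W sinα = 14.0
Slice 3: Δl = 3.1/cos34.5° = 3.762 m; N'_3 = 81·cos34.5° − 5·3.762 = 47.9; c'Δl = 53.41; W sinα = 45.9
Σc'Δl = 99.3 kN/m; ΣN' = 114.5 kN/m; ΣW sinα = 58.0 kN/m
Resisting = 99.3 + 114.5·tan24.5° = 99.3 + 52.2 = 151.5 kN/m
FS = 151.5 / 58.0 = 2.614

FS = 2.61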